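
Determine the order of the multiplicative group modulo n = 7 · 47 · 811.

223560

φ(266819) = 266819 · (1 − 1/7) · (1 − 1/47) · (1 − 1/811)
       = 266819 · 223560/266819 = 223560.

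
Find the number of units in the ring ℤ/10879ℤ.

10879 = 11 · 23 · 43.
φ(10879) = 10879 · (1 − 1/11) · (1 − 1/23) · (1 − 1/43)
       = 10879 · 9240/10879 = 9240.

9240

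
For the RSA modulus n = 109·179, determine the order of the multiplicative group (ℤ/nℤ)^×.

φ(pq) = (p−1)(q−1) = 108 · 178 = 19224.

19224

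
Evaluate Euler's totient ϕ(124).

60

First factor: 124 = 2**2 · 31.
φ(2^2) = 2^2 − 2^1 = 4 − 2 = 2.
φ(31) = 31 − 1 = 30.
Multiply: 2 · 30 = 60.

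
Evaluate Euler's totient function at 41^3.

φ(41^3) = 41^2·(41−1) = 1681·40 = 67240.

67240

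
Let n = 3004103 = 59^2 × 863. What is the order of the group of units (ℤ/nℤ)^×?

2949764

φ(59^2) = 59^1·(59−1) = 59·58 = 3422.
φ(863) = 863 − 1 = 862.
Since φ is multiplicative, φ(3004103) = 3422 · 862 = 2949764.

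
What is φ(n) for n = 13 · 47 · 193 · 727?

φ(13) = 13 − 1 = 12.
φ(47) = 47 − 1 = 46.
φ(193) = 193 − 1 = 192.
φ(727) = 727 − 1 = 726.
Multiply: 12 · 46 · 192 · 726 = 76944384.

76944384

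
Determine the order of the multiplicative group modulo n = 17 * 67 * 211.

221760

φ(17) = 17 − 1 = 16.
φ(67) = 67 − 1 = 66.
φ(211) = 211 − 1 = 210.
φ(240329) = 16 × 66 × 210 = 221760.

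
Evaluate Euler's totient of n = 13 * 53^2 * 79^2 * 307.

62359637184

φ(69966097279) = 69966097279 · (1 − 1/13) · (1 − 1/53) · (1 − 1/79) · (1 − 1/307)
       = 69966097279 · 14893632/16710317 = 62359637184.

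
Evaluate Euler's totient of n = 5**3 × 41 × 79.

φ(5^3) = 5^3 − 5^2 = 125 − 25 = 100.
φ(41) = 41 − 1 = 40.
φ(79) = 79 − 1 = 78.
φ(404875) = 100 × 40 × 78 = 312000.

312000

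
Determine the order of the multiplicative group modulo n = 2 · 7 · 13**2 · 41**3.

φ(163067086) = 163067086 · (1 − 1/2) · (1 − 1/7) · (1 − 1/13) · (1 − 1/41)
       = 163067086 · 2880/7462 = 62936640.

62936640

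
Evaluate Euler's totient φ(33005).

21120

33005 = 5 * 7 * 23 * 41.
φ(33005) = 33005 · (1 − 1/5) · (1 − 1/7) · (1 − 1/23) · (1 − 1/41)
       = 33005 · 21120/33005 = 21120.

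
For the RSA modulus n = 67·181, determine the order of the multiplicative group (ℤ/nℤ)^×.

For distinct primes, φ(pq) = (p−1)(q−1) = 66 × 180 = 11880.

11880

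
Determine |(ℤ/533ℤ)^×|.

Factor 533: 533 = 13 × 41.
φ(533) = 533 · (1 − 1/13) · (1 − 1/41)
       = 533 · 480/533 = 480.

480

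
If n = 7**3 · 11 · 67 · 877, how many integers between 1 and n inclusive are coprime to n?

φ(7^3) = 7^2·(7−1) = 49·6 = 294.
φ(11) = 11 − 1 = 10.
φ(67) = 67 − 1 = 66.
φ(877) = 877 − 1 = 876.
Since φ is multiplicative, φ(221697707) = 294 · 10 · 66 · 876 = 169979040.

169979040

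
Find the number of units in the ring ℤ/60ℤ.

Factor 60: 60 = 2**2 · 3 · 5.
φ(2^2) = 2^2 − 2^1 = 4 − 2 = 2.
φ(3) = 3 − 1 = 2.
φ(5) = 5 − 1 = 4.
Since φ is multiplicative, φ(60) = 2 · 2 · 4 = 16.

16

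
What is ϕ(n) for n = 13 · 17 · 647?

124032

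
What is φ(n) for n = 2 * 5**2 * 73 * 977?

φ(3566050) = 3566050 · (1 − 1/2) · (1 − 1/5) · (1 − 1/73) · (1 − 1/977)
       = 3566050 · 281088/713210 = 1405440.

1405440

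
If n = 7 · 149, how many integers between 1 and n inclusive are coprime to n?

888

φ(1043) = 1043 · (1 − 1/7) · (1 − 1/149)
       = 1043 · 888/1043 = 888.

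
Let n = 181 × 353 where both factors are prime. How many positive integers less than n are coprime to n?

φ(63893) = 63893 · (1 − 1/181) · (1 − 1/353)
       = 63893 · 63360/63893 = 63360.

63360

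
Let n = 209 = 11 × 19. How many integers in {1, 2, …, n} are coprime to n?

180

φ(11) = 11 − 1 = 10.
φ(19) = 19 − 1 = 18.
φ(209) = 10 × 18 = 180.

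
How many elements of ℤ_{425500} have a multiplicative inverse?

425500 = 2**2 · 5**3 · 23 · 37.
φ(2^2) = 2^1·(2−1) = 2·1 = 2.
φ(5^3) = 5^2·(5−1) = 25·4 = 100.
φ(23) = 23 − 1 = 22.
φ(37) = 37 − 1 = 36.
Multiply: 2 · 100 · 22 · 36 = 158400.

158400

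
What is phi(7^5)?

14406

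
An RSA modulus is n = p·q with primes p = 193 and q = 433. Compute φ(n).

φ(pq) = (p−1)(q−1) = 192 · 432 = 82944.

82944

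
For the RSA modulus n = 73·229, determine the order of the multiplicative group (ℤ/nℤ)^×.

16416

φ(16717) = 16717 · (1 − 1/73) · (1 − 1/229)
       = 16717 · 16416/16717 = 16416.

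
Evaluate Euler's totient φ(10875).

5600

Factor 10875: 10875 = 3 · 5^3 · 29.
φ(10875) = 10875 · (1 − 1/3) · (1 − 1/5) · (1 − 1/29)
       = 10875 · 224/435 = 5600.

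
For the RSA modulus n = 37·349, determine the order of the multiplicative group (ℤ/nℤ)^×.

For distinct primes, φ(pq) = (p−1)(q−1) = 36 × 348 = 12528.

12528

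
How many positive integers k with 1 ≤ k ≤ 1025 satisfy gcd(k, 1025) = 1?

1025 = 5^2 · 41.
φ(1025) = 1025 · (1 − 1/5) · (1 − 1/41)
       = 1025 · 160/205 = 800.

800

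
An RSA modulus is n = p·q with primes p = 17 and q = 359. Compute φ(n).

5728

For distinct primes, φ(pq) = (p−1)(q−1) = 16 × 358 = 5728.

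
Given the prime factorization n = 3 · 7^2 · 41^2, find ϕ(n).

137760

φ(3) = 3 − 1 = 2.
φ(7^2) = 7^1·(7−1) = 7·6 = 42.
φ(41^2) = 41^2 − 41^1 = 1681 − 41 = 1640.
Multiply: 2 · 42 · 1640 = 137760.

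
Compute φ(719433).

393120

Factor 719433: 719433 = 3**2 · 11 · 13**2 · 43.
φ(719433) = 719433 · (1 − 1/3) · (1 − 1/11) · (1 − 1/13) · (1 − 1/43)
       = 719433 · 10080/18447 = 393120.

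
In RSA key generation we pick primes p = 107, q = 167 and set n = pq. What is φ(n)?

17596

φ(pq) = (p−1)(q−1) = 106 · 166 = 17596.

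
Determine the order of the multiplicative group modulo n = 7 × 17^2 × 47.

75072

φ(95081) = 95081 · (1 − 1/7) · (1 − 1/17) · (1 − 1/47)
       = 95081 · 4416/5593 = 75072.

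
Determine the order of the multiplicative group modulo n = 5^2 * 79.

φ(1975) = 1975 · (1 − 1/5) · (1 − 1/79)
       = 1975 · 312/395 = 1560.

1560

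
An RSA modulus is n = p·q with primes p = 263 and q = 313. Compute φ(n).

81744

φ(n) = (p − 1)(q − 1) = (263−1)(313−1) = 262·312 = 81744.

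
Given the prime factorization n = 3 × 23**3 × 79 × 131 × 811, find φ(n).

φ(3) = 3 − 1 = 2.
φ(23^3) = 23^2·(23−1) = 529·22 = 11638.
φ(79) = 79 − 1 = 78.
φ(131) = 131 − 1 = 130.
φ(811) = 811 − 1 = 810.
Multiply: 2 · 11638 · 78 · 130 · 810 = 191175098400.

191175098400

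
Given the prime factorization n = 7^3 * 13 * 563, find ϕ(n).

φ(2510417) = 2510417 · (1 − 1/7) · (1 − 1/13) · (1 − 1/563)
       = 2510417 · 40464/51233 = 1982736.

1982736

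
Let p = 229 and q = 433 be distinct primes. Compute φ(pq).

φ(99157) = 99157 · (1 − 1/229) · (1 − 1/433)
       = 99157 · 98496/99157 = 98496.

98496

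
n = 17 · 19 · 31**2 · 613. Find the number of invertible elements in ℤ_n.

φ(17) = 17 − 1 = 16.
φ(19) = 19 − 1 = 18.
φ(31^2) = 31^1·(31−1) = 31·30 = 930.
φ(613) = 613 − 1 = 612.
Multiply: 16 · 18 · 930 · 612 = 163918080.

163918080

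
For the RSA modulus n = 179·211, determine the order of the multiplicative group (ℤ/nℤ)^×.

37380

φ(n) = (p − 1)(q − 1) = (179−1)(211−1) = 178·210 = 37380.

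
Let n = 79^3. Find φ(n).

φ(79^3) = 79^2·(79−1) = 6241·78 = 486798.

486798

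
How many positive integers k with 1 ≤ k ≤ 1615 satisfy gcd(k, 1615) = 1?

1152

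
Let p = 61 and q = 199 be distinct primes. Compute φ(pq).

11880

φ(12139) = 12139 · (1 − 1/61) · (1 − 1/199)
       = 12139 · 11880/12139 = 11880.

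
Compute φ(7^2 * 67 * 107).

293832

φ(7^2) = 7^1·(7−1) = 7·6 = 42.
φ(67) = 67 − 1 = 66.
φ(107) = 107 − 1 = 106.
Since φ is multiplicative, φ(351281) = 42 · 66 · 106 = 293832.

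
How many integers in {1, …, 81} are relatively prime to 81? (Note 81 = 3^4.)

φ(81) = 81 · (1 − 1/3)
       = 81 · 2/3 = 54.

54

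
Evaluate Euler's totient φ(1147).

1080

First factor: 1147 = 31 × 37.
φ(1147) = 1147 · (1 − 1/31) · (1 − 1/37)
       = 1147 · 1080/1147 = 1080.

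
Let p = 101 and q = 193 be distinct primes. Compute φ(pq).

φ(101) = 101 − 1 = 100.
φ(193) = 193 − 1 = 192.
Since φ is multiplicative, φ(19493) = 100 · 192 = 19200.

19200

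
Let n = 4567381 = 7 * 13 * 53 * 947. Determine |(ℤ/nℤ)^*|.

3541824

φ(4567381) = 4567381 · (1 − 1/7) · (1 − 1/13) · (1 − 1/53) · (1 − 1/947)
       = 4567381 · 3541824/4567381 = 3541824.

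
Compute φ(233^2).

54056

φ(233^2) = 233^1·(233−1) = 233·232 = 54056.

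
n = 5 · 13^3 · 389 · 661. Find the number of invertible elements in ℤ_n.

φ(5) = 5 − 1 = 4.
φ(13^3) = 13^2·(13−1) = 169·12 = 2028.
φ(389) = 389 − 1 = 388.
φ(661) = 661 − 1 = 660.
Multiply: 4 · 2028 · 388 · 660 = 2077320960.

2077320960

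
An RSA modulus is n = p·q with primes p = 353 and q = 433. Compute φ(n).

φ(353) = 353 − 1 = 352.
φ(433) = 433 − 1 = 432.
Since φ is multiplicative, φ(152849) = 352 · 432 = 152064.

152064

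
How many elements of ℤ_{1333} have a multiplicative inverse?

1260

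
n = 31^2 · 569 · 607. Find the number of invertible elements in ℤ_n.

320113440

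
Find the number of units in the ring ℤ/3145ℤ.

2304

3145 = 5 * 17 * 37.
φ(5) = 5 − 1 = 4.
φ(17) = 17 − 1 = 16.
φ(37) = 37 − 1 = 36.
φ(3145) = 4 × 16 × 36 = 2304.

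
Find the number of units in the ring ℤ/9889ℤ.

Factor 9889: 9889 = 11 * 29 * 31.
φ(9889) = 9889 · (1 − 1/11) · (1 − 1/29) · (1 − 1/31)
       = 9889 · 8400/9889 = 8400.

8400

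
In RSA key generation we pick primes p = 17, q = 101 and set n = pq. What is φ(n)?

φ(n) = (p − 1)(q − 1) = (17−1)(101−1) = 16·100 = 1600.

1600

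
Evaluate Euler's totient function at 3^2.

6

φ(9) = 9 · (1 − 1/3)
       = 9 · 2/3 = 6.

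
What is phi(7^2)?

φ(7^2) = 7^2 − 7^1 = 49 − 7 = 42.

42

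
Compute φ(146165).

105600

Prime factorization: 146165 = 5 · 23 · 31 · 41.
φ(146165) = 146165 · (1 − 1/5) · (1 − 1/23) · (1 − 1/31) · (1 − 1/41)
       = 146165 · 105600/146165 = 105600.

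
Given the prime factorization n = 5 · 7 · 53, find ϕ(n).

1248

φ(1855) = 1855 · (1 − 1/5) · (1 − 1/7) · (1 − 1/53)
       = 1855 · 1248/1855 = 1248.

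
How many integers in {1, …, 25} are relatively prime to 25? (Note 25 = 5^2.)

20

φ(25) = 25 · (1 − 1/5)
       = 25 · 4/5 = 20.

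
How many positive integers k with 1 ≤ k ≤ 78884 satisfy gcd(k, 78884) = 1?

34560

Factor 78884: 78884 = 2^2 · 13 · 37 · 41.
φ(78884) = 78884 · (1 − 1/2) · (1 − 1/13) · (1 − 1/37) · (1 − 1/41)
       = 78884 · 17280/39442 = 34560.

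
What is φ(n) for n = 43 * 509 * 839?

17879568

φ(18363193) = 18363193 · (1 − 1/43) · (1 − 1/509) · (1 − 1/839)
       = 18363193 · 17879568/18363193 = 17879568.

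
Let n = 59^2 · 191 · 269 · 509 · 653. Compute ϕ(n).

57713805059840

φ(59^2) = 59^1·(59−1) = 59·58 = 3422.
φ(191) = 191 − 1 = 190.
φ(269) = 269 − 1 = 268.
φ(509) = 509 − 1 = 508.
φ(653) = 653 − 1 = 652.
Multiply: 3422 · 190 · 268 · 508 · 652 = 57713805059840.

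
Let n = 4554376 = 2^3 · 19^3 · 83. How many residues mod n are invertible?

φ(2^3) = 2^3 − 2^2 = 8 − 4 = 4.
φ(19^3) = 19^2·(19−1) = 361·18 = 6498.
φ(83) = 83 − 1 = 82.
Multiply: 4 · 6498 · 82 = 2131344.

2131344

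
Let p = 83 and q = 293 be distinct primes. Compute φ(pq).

φ(83) = 83 − 1 = 82.
φ(293) = 293 − 1 = 292.
φ(24319) = 82 × 292 = 23944.

23944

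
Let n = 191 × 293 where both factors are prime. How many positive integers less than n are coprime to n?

55480

φ(n) = (p − 1)(q − 1) = (191−1)(293−1) = 190·292 = 55480.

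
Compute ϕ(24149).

21600

24149 = 19 · 31 · 41.
φ(24149) = 24149 · (1 − 1/19) · (1 − 1/31) · (1 − 1/41)
       = 24149 · 21600/24149 = 21600.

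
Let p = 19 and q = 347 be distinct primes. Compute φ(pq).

φ(pq) = (p−1)(q−1) = 18 · 346 = 6228.

6228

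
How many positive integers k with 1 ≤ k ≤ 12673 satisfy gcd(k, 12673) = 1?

12673 = 19 · 23 · 29.
φ(12673) = 12673 · (1 − 1/19) · (1 − 1/23) · (1 − 1/29)
       = 12673 · 11088/12673 = 11088.

11088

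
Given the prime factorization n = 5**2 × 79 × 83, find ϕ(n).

127920

φ(5^2) = 5^1·(5−1) = 5·4 = 20.
φ(79) = 79 − 1 = 78.
φ(83) = 83 − 1 = 82.
Multiply: 20 · 78 · 82 = 127920.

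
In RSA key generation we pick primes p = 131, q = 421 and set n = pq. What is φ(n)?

54600

φ(55151) = 55151 · (1 − 1/131) · (1 − 1/421)
       = 55151 · 54600/55151 = 54600.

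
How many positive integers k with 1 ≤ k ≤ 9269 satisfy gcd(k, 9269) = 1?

First factor: 9269 = 13 · 23 · 31.
φ(9269) = 9269 · (1 − 1/13) · (1 − 1/23) · (1 − 1/31)
       = 9269 · 7920/9269 = 7920.

7920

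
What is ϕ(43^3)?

φ(79507) = 79507 · (1 − 1/43)
       = 79507 · 42/43 = 77658.

77658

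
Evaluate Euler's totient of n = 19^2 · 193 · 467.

30599424

φ(19^2) = 19^1·(19−1) = 19·18 = 342.
φ(193) = 193 − 1 = 192.
φ(467) = 467 − 1 = 466.
φ(32537291) = 342 × 192 × 466 = 30599424.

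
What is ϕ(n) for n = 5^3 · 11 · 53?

52000

φ(72875) = 72875 · (1 − 1/5) · (1 − 1/11) · (1 − 1/53)
       = 72875 · 2080/2915 = 52000.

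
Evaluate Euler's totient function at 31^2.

930

φ(961) = 961 · (1 − 1/31)
       = 961 · 30/31 = 930.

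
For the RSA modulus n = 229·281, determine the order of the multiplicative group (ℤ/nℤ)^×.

φ(229) = 229 − 1 = 228.
φ(281) = 281 − 1 = 280.
φ(64349) = 228 × 280 = 63840.

63840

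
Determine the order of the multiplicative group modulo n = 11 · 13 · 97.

φ(11) = 11 − 1 = 10.
φ(13) = 13 − 1 = 12.
φ(97) = 97 − 1 = 96.
Since φ is multiplicative, φ(13871) = 10 · 12 · 96 = 11520.

11520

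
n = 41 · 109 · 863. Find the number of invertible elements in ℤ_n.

3723840

φ(3856747) = 3856747 · (1 − 1/41) · (1 − 1/109) · (1 − 1/863)
       = 3856747 · 3723840/3856747 = 3723840.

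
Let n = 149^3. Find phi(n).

φ(149^3) = 149^3 − 149^2 = 3307949 − 22201 = 3285748.

3285748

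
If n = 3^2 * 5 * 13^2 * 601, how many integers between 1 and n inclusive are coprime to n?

φ(4570605) = 4570605 · (1 − 1/3) · (1 − 1/5) · (1 − 1/13) · (1 − 1/601)
       = 4570605 · 57600/117195 = 2246400.

2246400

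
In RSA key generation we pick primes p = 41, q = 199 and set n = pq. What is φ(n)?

7920

φ(8159) = 8159 · (1 − 1/41) · (1 − 1/199)
       = 8159 · 7920/8159 = 7920.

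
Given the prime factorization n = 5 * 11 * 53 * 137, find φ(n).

282880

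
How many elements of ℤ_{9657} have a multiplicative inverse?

6048

First factor: 9657 = 3^2 · 29 · 37.
φ(3^2) = 3^2 − 3^1 = 9 − 3 = 6.
φ(29) = 29 − 1 = 28.
φ(37) = 37 − 1 = 36.
Since φ is multiplicative, φ(9657) = 6 · 28 · 36 = 6048.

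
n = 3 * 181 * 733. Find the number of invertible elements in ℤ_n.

263520

φ(3) = 3 − 1 = 2.
φ(181) = 181 − 1 = 180.
φ(733) = 733 − 1 = 732.
Since φ is multiplicative, φ(398019) = 2 · 180 · 732 = 263520.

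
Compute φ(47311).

First factor: 47311 = 11^2 · 17 · 23.
φ(47311) = 47311 · (1 − 1/11) · (1 − 1/17) · (1 − 1/23)
       = 47311 · 3520/4301 = 38720.

38720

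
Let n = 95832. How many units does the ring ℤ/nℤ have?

29040

First factor: 95832 = 2^3 × 3^2 × 11^3.
φ(95832) = 95832 · (1 − 1/2) · (1 − 1/3) · (1 − 1/11)
       = 95832 · 20/66 = 29040.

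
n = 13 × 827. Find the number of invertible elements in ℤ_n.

φ(10751) = 10751 · (1 − 1/13) · (1 − 1/827)
       = 10751 · 9912/10751 = 9912.

9912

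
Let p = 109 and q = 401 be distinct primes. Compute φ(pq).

For distinct primes, φ(pq) = (p−1)(q−1) = 108 × 400 = 43200.

43200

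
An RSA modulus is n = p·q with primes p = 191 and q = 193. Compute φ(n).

φ(191) = 191 − 1 = 190.
φ(193) = 193 − 1 = 192.
Since φ is multiplicative, φ(36863) = 190 · 192 = 36480.

36480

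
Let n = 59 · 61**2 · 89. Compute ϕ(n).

18680640

φ(59) = 59 − 1 = 58.
φ(61^2) = 61^1·(61−1) = 61·60 = 3660.
φ(89) = 89 − 1 = 88.
Multiply: 58 · 3660 · 88 = 18680640.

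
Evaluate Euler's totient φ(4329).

2592

4329 = 3**2 · 13 · 37.
φ(4329) = 4329 · (1 − 1/3) · (1 − 1/13) · (1 − 1/37)
       = 4329 · 864/1443 = 2592.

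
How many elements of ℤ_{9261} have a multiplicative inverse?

Prime factorization: 9261 = 3^3 × 7^3.
φ(9261) = 9261 · (1 − 1/3) · (1 − 1/7)
       = 9261 · 12/21 = 5292.

5292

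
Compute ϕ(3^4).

54

φ(3^4) = 3^3·(3−1) = 27·2 = 54.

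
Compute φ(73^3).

383688

φ(73^3) = 73^2·(73−1) = 5329·72 = 383688.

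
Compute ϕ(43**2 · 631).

1137780

φ(43^2) = 43^1·(43−1) = 43·42 = 1806.
φ(631) = 631 − 1 = 630.
φ(1166719) = 1806 × 630 = 1137780.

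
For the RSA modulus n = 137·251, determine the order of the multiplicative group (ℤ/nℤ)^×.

34000

φ(pq) = (p−1)(q−1) = 136 · 250 = 34000.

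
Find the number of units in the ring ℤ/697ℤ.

Factor 697: 697 = 17 · 41.
φ(697) = 697 · (1 − 1/17) · (1 − 1/41)
       = 697 · 640/697 = 640.

640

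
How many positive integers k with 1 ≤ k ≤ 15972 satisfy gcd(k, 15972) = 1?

4840

Factor 15972: 15972 = 2^2 * 3 * 11^3.
φ(2^2) = 2^1·(2−1) = 2·1 = 2.
φ(3) = 3 − 1 = 2.
φ(11^3) = 11^3 − 11^2 = 1331 − 121 = 1210.
Since φ is multiplicative, φ(15972) = 2 · 2 · 1210 = 4840.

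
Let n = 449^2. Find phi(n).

φ(201601) = 201601 · (1 − 1/449)
       = 201601 · 448/449 = 201152.

201152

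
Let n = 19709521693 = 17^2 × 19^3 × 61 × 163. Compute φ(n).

φ(17^2) = 17^2 − 17^1 = 289 − 17 = 272.
φ(19^3) = 19^3 − 19^2 = 6859 − 361 = 6498.
φ(61) = 61 − 1 = 60.
φ(163) = 163 − 1 = 162.
Multiply: 272 · 6498 · 60 · 162 = 17179672320.

17179672320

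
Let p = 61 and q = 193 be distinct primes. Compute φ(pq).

11520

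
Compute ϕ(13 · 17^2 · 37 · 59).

6815232

φ(13) = 13 − 1 = 12.
φ(17^2) = 17^1·(17−1) = 17·16 = 272.
φ(37) = 37 − 1 = 36.
φ(59) = 59 − 1 = 58.
Multiply: 12 · 272 · 36 · 58 = 6815232.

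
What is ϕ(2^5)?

φ(2^5) = 2^5 − 2^4 = 32 − 16 = 16.

16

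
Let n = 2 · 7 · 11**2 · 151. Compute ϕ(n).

99000

φ(255794) = 255794 · (1 − 1/2) · (1 − 1/7) · (1 − 1/11) · (1 − 1/151)
       = 255794 · 9000/23254 = 99000.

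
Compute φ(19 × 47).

828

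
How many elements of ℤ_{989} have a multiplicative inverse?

Factor 989: 989 = 23 × 43.
φ(989) = 989 · (1 − 1/23) · (1 − 1/43)
       = 989 · 924/989 = 924.

924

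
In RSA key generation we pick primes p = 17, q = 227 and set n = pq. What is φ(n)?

3616

φ(pq) = (p−1)(q−1) = 16 · 226 = 3616.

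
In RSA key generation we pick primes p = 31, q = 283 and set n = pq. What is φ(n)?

φ(n) = (p − 1)(q − 1) = (31−1)(283−1) = 30·282 = 8460.

8460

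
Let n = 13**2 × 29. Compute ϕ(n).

φ(13^2) = 13^2 − 13^1 = 169 − 13 = 156.
φ(29) = 29 − 1 = 28.
Multiply: 156 · 28 = 4368.

4368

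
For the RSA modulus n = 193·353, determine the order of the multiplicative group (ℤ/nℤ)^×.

φ(193) = 193 − 1 = 192.
φ(353) = 353 − 1 = 352.
Since φ is multiplicative, φ(68129) = 192 · 352 = 67584.

67584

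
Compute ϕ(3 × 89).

φ(3) = 3 − 1 = 2.
φ(89) = 89 − 1 = 88.
Multiply: 2 · 88 = 176.

176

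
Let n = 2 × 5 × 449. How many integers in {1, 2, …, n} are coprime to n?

1792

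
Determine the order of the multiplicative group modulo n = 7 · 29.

168

φ(203) = 203 · (1 − 1/7) · (1 − 1/29)
       = 203 · 168/203 = 168.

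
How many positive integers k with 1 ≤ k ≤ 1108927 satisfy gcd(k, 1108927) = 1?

Factor 1108927: 1108927 = 17 × 37 × 41 × 43.
φ(17) = 17 − 1 = 16.
φ(37) = 37 − 1 = 36.
φ(41) = 41 − 1 = 40.
φ(43) = 43 − 1 = 42.
Since φ is multiplicative, φ(1108927) = 16 · 36 · 40 · 42 = 967680.

967680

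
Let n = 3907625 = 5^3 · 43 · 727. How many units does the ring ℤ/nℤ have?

3049200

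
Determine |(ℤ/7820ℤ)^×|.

First factor: 7820 = 2^2 × 5 × 17 × 23.
φ(2^2) = 2^2 − 2^1 = 4 − 2 = 2.
φ(5) = 5 − 1 = 4.
φ(17) = 17 − 1 = 16.
φ(23) = 23 − 1 = 22.
Multiply: 2 · 4 · 16 · 22 = 2816.

2816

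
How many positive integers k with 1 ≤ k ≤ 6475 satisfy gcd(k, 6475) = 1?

4320

First factor: 6475 = 5**2 · 7 · 37.
φ(5^2) = 5^1·(5−1) = 5·4 = 20.
φ(7) = 7 − 1 = 6.
φ(37) = 37 − 1 = 36.
Since φ is multiplicative, φ(6475) = 20 · 6 · 36 = 4320.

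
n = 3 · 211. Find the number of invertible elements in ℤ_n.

420

φ(3) = 3 − 1 = 2.
φ(211) = 211 − 1 = 210.
Multiply: 2 · 210 = 420.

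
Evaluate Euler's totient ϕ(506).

Prime factorization: 506 = 2 · 11 · 23.
φ(2) = 2 − 1 = 1.
φ(11) = 11 − 1 = 10.
φ(23) = 23 − 1 = 22.
Since φ is multiplicative, φ(506) = 1 · 10 · 22 = 220.

220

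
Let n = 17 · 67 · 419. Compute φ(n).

441408

φ(17) = 17 − 1 = 16.
φ(67) = 67 − 1 = 66.
φ(419) = 419 − 1 = 418.
φ(477241) = 16 × 66 × 418 = 441408.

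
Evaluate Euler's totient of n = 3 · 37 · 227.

φ(25197) = 25197 · (1 − 1/3) · (1 − 1/37) · (1 − 1/227)
       = 25197 · 16272/25197 = 16272.

16272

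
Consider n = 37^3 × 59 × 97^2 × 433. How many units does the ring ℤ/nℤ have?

φ(37^3) = 37^3 − 37^2 = 50653 − 1369 = 49284.
φ(59) = 59 − 1 = 58.
φ(97^2) = 97^2 − 97^1 = 9409 − 97 = 9312.
φ(433) = 433 − 1 = 432.
Since φ is multiplicative, φ(12175548885119) = 49284 · 58 · 9312 · 432 = 11499015426048.

11499015426048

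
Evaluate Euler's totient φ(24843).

Factor 24843: 24843 = 3 × 7**2 × 13**2.
φ(3) = 3 − 1 = 2.
φ(7^2) = 7^2 − 7^1 = 49 − 7 = 42.
φ(13^2) = 13^1·(13−1) = 13·12 = 156.
Multiply: 2 · 42 · 156 = 13104.

13104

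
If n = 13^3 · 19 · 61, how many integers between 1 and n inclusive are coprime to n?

φ(13^3) = 13^2·(13−1) = 169·12 = 2028.
φ(19) = 19 − 1 = 18.
φ(61) = 61 − 1 = 60.
φ(2546323) = 2028 × 18 × 60 = 2190240.

2190240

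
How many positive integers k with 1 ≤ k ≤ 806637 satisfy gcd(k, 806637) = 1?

First factor: 806637 = 3 · 13**2 · 37 · 43.
φ(3) = 3 − 1 = 2.
φ(13^2) = 13^2 − 13^1 = 169 − 13 = 156.
φ(37) = 37 − 1 = 36.
φ(43) = 43 − 1 = 42.
Multiply: 2 · 156 · 36 · 42 = 471744.

471744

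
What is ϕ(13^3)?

2028

φ(2197) = 2197 · (1 − 1/13)
       = 2197 · 12/13 = 2028.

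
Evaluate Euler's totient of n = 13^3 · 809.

1638624

φ(13^3) = 13^2·(13−1) = 169·12 = 2028.
φ(809) = 809 − 1 = 808.
Multiply: 2028 · 808 = 1638624.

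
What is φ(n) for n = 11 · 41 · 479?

191200

φ(216029) = 216029 · (1 − 1/11) · (1 − 1/41) · (1 − 1/479)
       = 216029 · 191200/216029 = 191200.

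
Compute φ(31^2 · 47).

φ(45167) = 45167 · (1 − 1/31) · (1 − 1/47)
       = 45167 · 1380/1457 = 42780.

42780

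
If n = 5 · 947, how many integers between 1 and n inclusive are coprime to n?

3784

φ(5) = 5 − 1 = 4.
φ(947) = 947 − 1 = 946.
Since φ is multiplicative, φ(4735) = 4 · 946 = 3784.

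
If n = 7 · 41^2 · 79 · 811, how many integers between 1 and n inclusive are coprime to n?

φ(7) = 7 − 1 = 6.
φ(41^2) = 41^2 − 41^1 = 1681 − 41 = 1640.
φ(79) = 79 − 1 = 78.
φ(811) = 811 − 1 = 810.
φ(753899923) = 6 × 1640 × 78 × 810 = 621691200.

621691200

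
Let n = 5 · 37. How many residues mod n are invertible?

φ(185) = 185 · (1 − 1/5) · (1 − 1/37)
       = 185 · 144/185 = 144.

144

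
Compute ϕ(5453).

First factor: 5453 = 7 · 19 · 41.
φ(5453) = 5453 · (1 − 1/7) · (1 − 1/19) · (1 − 1/41)
       = 5453 · 4320/5453 = 4320.

4320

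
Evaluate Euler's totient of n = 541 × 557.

300240

φ(541) = 541 − 1 = 540.
φ(557) = 557 − 1 = 556.
φ(301337) = 540 × 556 = 300240.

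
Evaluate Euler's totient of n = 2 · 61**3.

φ(2) = 2 − 1 = 1.
φ(61^3) = 61^3 − 61^2 = 226981 − 3721 = 223260.
Since φ is multiplicative, φ(453962) = 1 · 223260 = 223260.

223260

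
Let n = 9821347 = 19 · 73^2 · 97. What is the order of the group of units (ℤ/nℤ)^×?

9082368

φ(19) = 19 − 1 = 18.
φ(73^2) = 73^1·(73−1) = 73·72 = 5256.
φ(97) = 97 − 1 = 96.
Since φ is multiplicative, φ(9821347) = 18 · 5256 · 96 = 9082368.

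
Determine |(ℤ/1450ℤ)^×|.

Prime factorization: 1450 = 2 × 5^2 × 29.
φ(1450) = 1450 · (1 − 1/2) · (1 − 1/5) · (1 − 1/29)
       = 1450 · 112/290 = 560.

560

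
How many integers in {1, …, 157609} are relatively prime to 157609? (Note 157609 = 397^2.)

φ(397^2) = 397^1·(397−1) = 397·396 = 157212.

157212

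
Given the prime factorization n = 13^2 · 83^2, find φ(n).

φ(13^2) = 13^1·(13−1) = 13·12 = 156.
φ(83^2) = 83^2 − 83^1 = 6889 − 83 = 6806.
φ(1164241) = 156 × 6806 = 1061736.

1061736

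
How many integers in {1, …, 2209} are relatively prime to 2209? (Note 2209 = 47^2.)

φ(2209) = 2209 · (1 − 1/47)
       = 2209 · 46/47 = 2162.

2162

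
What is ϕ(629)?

First factor: 629 = 17 · 37.
φ(629) = 629 · (1 − 1/17) · (1 − 1/37)
       = 629 · 576/629 = 576.

576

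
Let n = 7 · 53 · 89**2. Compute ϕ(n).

φ(7) = 7 − 1 = 6.
φ(53) = 53 − 1 = 52.
φ(89^2) = 89^2 − 89^1 = 7921 − 89 = 7832.
φ(2938691) = 6 × 52 × 7832 = 2443584.

2443584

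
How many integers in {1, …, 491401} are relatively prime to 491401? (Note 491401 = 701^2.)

φ(491401) = 491401 · (1 − 1/701)
       = 491401 · 700/701 = 490700.

490700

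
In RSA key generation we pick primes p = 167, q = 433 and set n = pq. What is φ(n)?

φ(72311) = 72311 · (1 − 1/167) · (1 − 1/433)
       = 72311 · 71712/72311 = 71712.

71712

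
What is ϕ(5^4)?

500

φ(5^4) = 5^3·(5−1) = 125·4 = 500.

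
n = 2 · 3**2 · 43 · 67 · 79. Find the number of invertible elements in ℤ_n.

1297296

φ(2) = 2 − 1 = 1.
φ(3^2) = 3^1·(3−1) = 3·2 = 6.
φ(43) = 43 − 1 = 42.
φ(67) = 67 − 1 = 66.
φ(79) = 79 − 1 = 78.
φ(4096782) = 1 × 6 × 42 × 66 × 78 = 1297296.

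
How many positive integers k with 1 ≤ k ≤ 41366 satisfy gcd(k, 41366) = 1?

41366 = 2 · 13 · 37 · 43.
φ(41366) = 41366 · (1 − 1/2) · (1 − 1/13) · (1 − 1/37) · (1 − 1/43)
       = 41366 · 18144/41366 = 18144.

18144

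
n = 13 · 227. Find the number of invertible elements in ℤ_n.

φ(13) = 13 − 1 = 12.
φ(227) = 227 − 1 = 226.
Multiply: 12 · 226 = 2712.

2712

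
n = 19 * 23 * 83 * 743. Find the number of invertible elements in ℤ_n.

24094224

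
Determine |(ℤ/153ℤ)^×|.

96

Prime factorization: 153 = 3**2 × 17.
φ(153) = 153 · (1 − 1/3) · (1 − 1/17)
       = 153 · 32/51 = 96.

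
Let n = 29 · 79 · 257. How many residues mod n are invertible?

559104

φ(588787) = 588787 · (1 − 1/29) · (1 − 1/79) · (1 − 1/257)
       = 588787 · 559104/588787 = 559104.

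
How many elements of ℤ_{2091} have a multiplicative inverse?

Prime factorization: 2091 = 3 × 17 × 41.
φ(2091) = 2091 · (1 − 1/3) · (1 − 1/17) · (1 − 1/41)
       = 2091 · 1280/2091 = 1280.

1280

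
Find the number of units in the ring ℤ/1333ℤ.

1260

Prime factorization: 1333 = 31 · 43.
φ(1333) = 1333 · (1 − 1/31) · (1 − 1/43)
       = 1333 · 1260/1333 = 1260.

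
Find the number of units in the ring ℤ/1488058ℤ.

First factor: 1488058 = 2 · 11**3 · 13 · 43.
φ(2) = 2 − 1 = 1.
φ(11^3) = 11^2·(11−1) = 121·10 = 1210.
φ(13) = 13 − 1 = 12.
φ(43) = 43 − 1 = 42.
Multiply: 1 · 1210 · 12 · 42 = 609840.

609840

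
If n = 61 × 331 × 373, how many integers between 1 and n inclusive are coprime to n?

φ(7531243) = 7531243 · (1 − 1/61) · (1 − 1/331) · (1 − 1/373)
       = 7531243 · 7365600/7531243 = 7365600.

7365600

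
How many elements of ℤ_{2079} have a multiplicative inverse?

1080

Prime factorization: 2079 = 3**3 · 7 · 11.
φ(3^3) = 3^2·(3−1) = 9·2 = 18.
φ(7) = 7 − 1 = 6.
φ(11) = 11 − 1 = 10.
Since φ is multiplicative, φ(2079) = 18 · 6 · 10 = 1080.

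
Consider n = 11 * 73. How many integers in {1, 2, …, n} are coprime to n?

φ(803) = 803 · (1 − 1/11) · (1 − 1/73)
       = 803 · 720/803 = 720.

720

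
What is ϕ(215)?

215 = 5 * 43.
φ(5) = 5 − 1 = 4.
φ(43) = 43 − 1 = 42.
Since φ is multiplicative, φ(215) = 4 · 42 = 168.

168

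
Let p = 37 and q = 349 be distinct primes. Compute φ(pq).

12528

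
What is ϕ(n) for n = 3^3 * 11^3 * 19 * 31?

φ(21166893) = 21166893 · (1 − 1/3) · (1 − 1/11) · (1 − 1/19) · (1 − 1/31)
       = 21166893 · 10800/19437 = 11761200.

11761200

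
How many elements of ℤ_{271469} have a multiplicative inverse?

Prime factorization: 271469 = 11 · 23 · 29 · 37.
φ(271469) = 271469 · (1 − 1/11) · (1 − 1/23) · (1 − 1/29) · (1 − 1/37)
       = 271469 · 221760/271469 = 221760.

221760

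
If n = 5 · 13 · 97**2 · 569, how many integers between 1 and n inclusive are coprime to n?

253882368

φ(347991865) = 347991865 · (1 − 1/5) · (1 − 1/13) · (1 − 1/97) · (1 − 1/569)
       = 347991865 · 2617344/3587545 = 253882368.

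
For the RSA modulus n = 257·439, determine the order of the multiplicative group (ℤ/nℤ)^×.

112128

φ(112823) = 112823 · (1 − 1/257) · (1 − 1/439)
       = 112823 · 112128/112823 = 112128.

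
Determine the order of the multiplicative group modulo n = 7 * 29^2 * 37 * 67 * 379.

4375679616

φ(5531077867) = 5531077867 · (1 − 1/7) · (1 − 1/29) · (1 − 1/37) · (1 − 1/67) · (1 − 1/379)
       = 5531077867 · 150885504/190726823 = 4375679616.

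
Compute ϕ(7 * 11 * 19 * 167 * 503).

φ(122893463) = 122893463 · (1 − 1/7) · (1 − 1/11) · (1 − 1/19) · (1 − 1/167) · (1 − 1/503)
       = 122893463 · 89998560/122893463 = 89998560.

89998560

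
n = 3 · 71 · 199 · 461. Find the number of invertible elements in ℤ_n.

φ(3) = 3 − 1 = 2.
φ(71) = 71 − 1 = 70.
φ(199) = 199 − 1 = 198.
φ(461) = 461 − 1 = 460.
Since φ is multiplicative, φ(19540407) = 2 · 70 · 198 · 460 = 12751200.

12751200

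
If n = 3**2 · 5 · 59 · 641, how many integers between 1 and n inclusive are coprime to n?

890880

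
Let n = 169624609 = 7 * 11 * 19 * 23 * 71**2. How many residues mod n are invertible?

118087200

φ(7) = 7 − 1 = 6.
φ(11) = 11 − 1 = 10.
φ(19) = 19 − 1 = 18.
φ(23) = 23 − 1 = 22.
φ(71^2) = 71^2 − 71^1 = 5041 − 71 = 4970.
Multiply: 6 · 10 · 18 · 22 · 4970 = 118087200.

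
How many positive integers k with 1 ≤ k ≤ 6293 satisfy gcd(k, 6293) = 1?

6293 = 7 · 29 · 31.
φ(6293) = 6293 · (1 − 1/7) · (1 − 1/29) · (1 − 1/31)
       = 6293 · 5040/6293 = 5040.

5040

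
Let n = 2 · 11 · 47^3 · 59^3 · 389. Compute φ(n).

79600773883360

φ(2) = 2 − 1 = 1.
φ(11) = 11 − 1 = 10.
φ(47^3) = 47^2·(47−1) = 2209·46 = 101614.
φ(59^3) = 59^3 − 59^2 = 205379 − 3481 = 201898.
φ(389) = 389 − 1 = 388.
φ(182482781001686) = 1 × 10 × 101614 × 201898 × 388 = 79600773883360.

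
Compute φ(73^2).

φ(5329) = 5329 · (1 − 1/73)
       = 5329 · 72/73 = 5256.

5256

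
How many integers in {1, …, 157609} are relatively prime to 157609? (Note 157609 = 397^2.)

157212

φ(397^2) = 397^1·(397−1) = 397·396 = 157212.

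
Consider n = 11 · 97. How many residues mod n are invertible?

φ(11) = 11 − 1 = 10.
φ(97) = 97 − 1 = 96.
φ(1067) = 10 × 96 = 960.

960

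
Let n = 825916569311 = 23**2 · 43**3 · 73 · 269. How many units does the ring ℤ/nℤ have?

φ(23^2) = 23^2 − 23^1 = 529 − 23 = 506.
φ(43^3) = 43^2·(43−1) = 1849·42 = 77658.
φ(73) = 73 − 1 = 72.
φ(269) = 269 − 1 = 268.
Multiply: 506 · 77658 · 72 · 268 = 758235316608.

758235316608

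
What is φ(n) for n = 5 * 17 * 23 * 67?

φ(130985) = 130985 · (1 − 1/5) · (1 − 1/17) · (1 − 1/23) · (1 − 1/67)
       = 130985 · 92928/130985 = 92928.

92928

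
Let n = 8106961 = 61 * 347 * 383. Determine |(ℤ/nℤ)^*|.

φ(61) = 61 − 1 = 60.
φ(347) = 347 − 1 = 346.
φ(383) = 383 − 1 = 382.
Multiply: 60 · 346 · 382 = 7930320.

7930320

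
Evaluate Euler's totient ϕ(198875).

151200

First factor: 198875 = 5^3 · 37 · 43.
φ(5^3) = 5^3 − 5^2 = 125 − 25 = 100.
φ(37) = 37 − 1 = 36.
φ(43) = 43 − 1 = 42.
φ(198875) = 100 × 36 × 42 = 151200.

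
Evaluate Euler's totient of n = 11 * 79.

780

φ(869) = 869 · (1 − 1/11) · (1 − 1/79)
       = 869 · 780/869 = 780.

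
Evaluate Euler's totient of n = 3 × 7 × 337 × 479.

1927296

φ(3) = 3 − 1 = 2.
φ(7) = 7 − 1 = 6.
φ(337) = 337 − 1 = 336.
φ(479) = 479 − 1 = 478.
φ(3389883) = 2 × 6 × 336 × 478 = 1927296.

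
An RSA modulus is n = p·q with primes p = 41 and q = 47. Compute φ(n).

φ(1927) = 1927 · (1 − 1/41) · (1 − 1/47)
       = 1927 · 1840/1927 = 1840.

1840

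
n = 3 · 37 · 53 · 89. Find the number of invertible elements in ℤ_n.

329472

φ(3) = 3 − 1 = 2.
φ(37) = 37 − 1 = 36.
φ(53) = 53 − 1 = 52.
φ(89) = 89 − 1 = 88.
Since φ is multiplicative, φ(523587) = 2 · 36 · 52 · 88 = 329472.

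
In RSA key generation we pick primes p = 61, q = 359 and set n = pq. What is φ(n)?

21480

φ(n) = (p − 1)(q − 1) = (61−1)(359−1) = 60·358 = 21480.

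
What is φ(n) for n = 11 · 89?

880

φ(11) = 11 − 1 = 10.
φ(89) = 89 − 1 = 88.
Since φ is multiplicative, φ(979) = 10 · 88 = 880.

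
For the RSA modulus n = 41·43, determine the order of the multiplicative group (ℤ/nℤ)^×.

1680

For distinct primes, φ(pq) = (p−1)(q−1) = 40 × 42 = 1680.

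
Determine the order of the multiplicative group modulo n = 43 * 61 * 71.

176400

φ(186233) = 186233 · (1 − 1/43) · (1 − 1/61) · (1 − 1/71)
       = 186233 · 176400/186233 = 176400.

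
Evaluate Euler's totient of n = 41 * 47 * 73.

132480

φ(140671) = 140671 · (1 − 1/41) · (1 − 1/47) · (1 − 1/73)
       = 140671 · 132480/140671 = 132480.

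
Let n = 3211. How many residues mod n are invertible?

3211 = 13^2 × 19.
φ(3211) = 3211 · (1 − 1/13) · (1 − 1/19)
       = 3211 · 216/247 = 2808.

2808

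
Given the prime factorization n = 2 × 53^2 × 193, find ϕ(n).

φ(1084274) = 1084274 · (1 − 1/2) · (1 − 1/53) · (1 − 1/193)
       = 1084274 · 9984/20458 = 529152.

529152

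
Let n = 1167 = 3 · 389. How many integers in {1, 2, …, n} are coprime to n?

776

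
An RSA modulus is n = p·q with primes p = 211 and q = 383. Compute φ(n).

80220

φ(211) = 211 − 1 = 210.
φ(383) = 383 − 1 = 382.
Multiply: 210 · 382 = 80220.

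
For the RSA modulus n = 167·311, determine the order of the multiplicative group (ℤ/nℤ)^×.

51460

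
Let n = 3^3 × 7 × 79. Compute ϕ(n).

φ(14931) = 14931 · (1 − 1/3) · (1 − 1/7) · (1 − 1/79)
       = 14931 · 936/1659 = 8424.

8424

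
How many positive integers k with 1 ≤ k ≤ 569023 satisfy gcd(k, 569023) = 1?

438048

Prime factorization: 569023 = 7 · 13^3 · 37.
φ(7) = 7 − 1 = 6.
φ(13^3) = 13^3 − 13^2 = 2197 − 169 = 2028.
φ(37) = 37 − 1 = 36.
Since φ is multiplicative, φ(569023) = 6 · 2028 · 36 = 438048.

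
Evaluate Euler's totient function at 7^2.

42

φ(7^2) = 7^1·(7−1) = 7·6 = 42.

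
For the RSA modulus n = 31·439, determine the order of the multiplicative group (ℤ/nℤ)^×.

13140

φ(n) = (p − 1)(q − 1) = (31−1)(439−1) = 30·438 = 13140.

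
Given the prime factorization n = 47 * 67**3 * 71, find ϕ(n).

954002280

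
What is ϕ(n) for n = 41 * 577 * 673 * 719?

11116707840

φ(11447314759) = 11447314759 · (1 − 1/41) · (1 − 1/577) · (1 − 1/673) · (1 − 1/719)
       = 11447314759 · 11116707840/11447314759 = 11116707840.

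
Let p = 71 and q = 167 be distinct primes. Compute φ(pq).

φ(pq) = (p−1)(q−1) = 70 · 166 = 11620.

11620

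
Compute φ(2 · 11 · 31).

300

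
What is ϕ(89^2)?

φ(7921) = 7921 · (1 − 1/89)
       = 7921 · 88/89 = 7832.

7832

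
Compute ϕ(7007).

5040

7007 = 7^2 · 11 · 13.
φ(7007) = 7007 · (1 − 1/7) · (1 − 1/11) · (1 − 1/13)
       = 7007 · 720/1001 = 5040.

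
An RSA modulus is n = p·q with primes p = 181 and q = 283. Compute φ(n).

φ(51223) = 51223 · (1 − 1/181) · (1 − 1/283)
       = 51223 · 50760/51223 = 50760.

50760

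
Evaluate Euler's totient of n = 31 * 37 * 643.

φ(31) = 31 − 1 = 30.
φ(37) = 37 − 1 = 36.
φ(643) = 643 − 1 = 642.
Multiply: 30 · 36 · 642 = 693360.

693360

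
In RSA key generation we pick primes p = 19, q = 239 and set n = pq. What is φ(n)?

φ(4541) = 4541 · (1 − 1/19) · (1 − 1/239)
       = 4541 · 4284/4541 = 4284.

4284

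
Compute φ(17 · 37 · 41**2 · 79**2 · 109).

φ(719281746881) = 719281746881 · (1 − 1/17) · (1 − 1/37) · (1 − 1/41) · (1 − 1/79) · (1 − 1/109)
       = 719281746881 · 194088960/222069079 = 628654141440.

628654141440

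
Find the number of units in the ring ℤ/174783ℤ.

94080

Factor 174783: 174783 = 3 * 7^2 * 29 * 41.
φ(3) = 3 − 1 = 2.
φ(7^2) = 7^1·(7−1) = 7·6 = 42.
φ(29) = 29 − 1 = 28.
φ(41) = 41 − 1 = 40.
Multiply: 2 · 42 · 28 · 40 = 94080.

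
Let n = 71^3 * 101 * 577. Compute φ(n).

20325312000

φ(71^3) = 71^2·(71−1) = 5041·70 = 352870.
φ(101) = 101 − 1 = 100.
φ(577) = 577 − 1 = 576.
Since φ is multiplicative, φ(20857979347) = 352870 · 100 · 576 = 20325312000.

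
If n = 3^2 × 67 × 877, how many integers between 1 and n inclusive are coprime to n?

346896

φ(3^2) = 3^2 − 3^1 = 9 − 3 = 6.
φ(67) = 67 − 1 = 66.
φ(877) = 877 − 1 = 876.
φ(528831) = 6 × 66 × 876 = 346896.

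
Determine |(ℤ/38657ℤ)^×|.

35280

38657 = 29 · 31 · 43.
φ(38657) = 38657 · (1 − 1/29) · (1 − 1/31) · (1 − 1/43)
       = 38657 · 35280/38657 = 35280.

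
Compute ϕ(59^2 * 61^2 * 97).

1202353920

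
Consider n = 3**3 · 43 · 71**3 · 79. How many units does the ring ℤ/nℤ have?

φ(32827239009) = 32827239009 · (1 − 1/3) · (1 − 1/43) · (1 − 1/71) · (1 − 1/79)
       = 32827239009 · 458640/723561 = 20808038160.

20808038160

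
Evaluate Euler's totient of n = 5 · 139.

552

φ(5) = 5 − 1 = 4.
φ(139) = 139 − 1 = 138.
Multiply: 4 · 138 = 552.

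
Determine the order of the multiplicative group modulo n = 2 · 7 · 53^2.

16536

φ(2) = 2 − 1 = 1.
φ(7) = 7 − 1 = 6.
φ(53^2) = 53^2 − 53^1 = 2809 − 53 = 2756.
Since φ is multiplicative, φ(39326) = 1 · 6 · 2756 = 16536.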